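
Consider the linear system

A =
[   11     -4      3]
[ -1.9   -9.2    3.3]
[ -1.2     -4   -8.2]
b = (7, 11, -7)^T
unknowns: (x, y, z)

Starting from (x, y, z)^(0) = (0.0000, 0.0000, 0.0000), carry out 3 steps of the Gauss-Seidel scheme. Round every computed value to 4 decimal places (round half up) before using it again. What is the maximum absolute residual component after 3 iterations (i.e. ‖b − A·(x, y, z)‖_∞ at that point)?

Iteration 1:
  x = (7 - (-4)·0.0000 - (3)·0.0000) / (11) = 0.6364
  y = (11 - (-1.9)·0.6364 - (3.3)·0.0000) / (-9.2) = -1.3271
  z = (-7 - (-1.2)·0.6364 - (-4)·-1.3271) / (-8.2) = 1.4079
Iteration 2:
  x = (7 - (-4)·-1.3271 - (3)·1.4079) / (11) = -0.2302
  y = (11 - (-1.9)·-0.2302 - (3.3)·1.4079) / (-9.2) = -0.6431
  z = (-7 - (-1.2)·-0.2302 - (-4)·-0.6431) / (-8.2) = 1.2011
Iteration 3:
  x = (7 - (-4)·-0.6431 - (3)·1.2011) / (11) = 0.0749
  y = (11 - (-1.9)·0.0749 - (3.3)·1.2011) / (-9.2) = -0.7803
  z = (-7 - (-1.2)·0.0749 - (-4)·-0.7803) / (-8.2) = 1.2233
Residual b − A·x = (-0.6150, -0.0733, -0.0003); ∞-norm = 0.6150

0.6150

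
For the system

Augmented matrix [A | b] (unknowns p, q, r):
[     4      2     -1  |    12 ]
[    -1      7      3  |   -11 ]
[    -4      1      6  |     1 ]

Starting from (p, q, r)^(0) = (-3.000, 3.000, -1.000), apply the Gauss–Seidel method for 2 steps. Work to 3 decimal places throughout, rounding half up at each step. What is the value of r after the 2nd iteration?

2.936

Iteration 1:
  p = (12 - (2)·3.000 - (-1)·-1.000) / (4) = 1.250
  q = (-11 - (-1)·1.250 - (3)·-1.000) / (7) = -0.964
  r = (1 - (-4)·1.250 - (1)·-0.964) / (6) = 1.161
Iteration 2:
  p = (12 - (2)·-0.964 - (-1)·1.161) / (4) = 3.772
  q = (-11 - (-1)·3.772 - (3)·1.161) / (7) = -1.530
  r = (1 - (-4)·3.772 - (1)·-1.530) / (6) = 2.936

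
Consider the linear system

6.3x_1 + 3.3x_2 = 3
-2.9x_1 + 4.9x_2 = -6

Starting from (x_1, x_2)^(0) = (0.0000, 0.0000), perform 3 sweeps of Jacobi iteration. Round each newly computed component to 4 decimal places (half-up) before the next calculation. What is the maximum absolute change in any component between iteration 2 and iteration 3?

0.3796

Iteration 1:
  x_1 = (3 - (3.3)·0.0000) / (6.3) = 0.4762
  x_2 = (-6 - (-2.9)·0.0000) / (4.9) = -1.2245
Iteration 2:
  x_1 = (3 - (3.3)·-1.2245) / (6.3) = 1.1176
  x_2 = (-6 - (-2.9)·0.4762) / (4.9) = -0.9427
Iteration 3:
  x_1 = (3 - (3.3)·-0.9427) / (6.3) = 0.9700
  x_2 = (-6 - (-2.9)·1.1176) / (4.9) = -0.5631
Change: (-0.1476, 0.3796) → max |·| = 0.3796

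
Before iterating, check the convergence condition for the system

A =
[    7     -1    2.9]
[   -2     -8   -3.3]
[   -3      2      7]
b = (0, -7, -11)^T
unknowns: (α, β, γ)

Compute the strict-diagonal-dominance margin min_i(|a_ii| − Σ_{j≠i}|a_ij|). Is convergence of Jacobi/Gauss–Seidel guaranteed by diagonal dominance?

2

row 1: |7| − (1+2.9) = 3.1
row 2: |-8| − (2+3.3) = 2.7
row 3: |7| − (3+2) = 2
minimum over rows = 2 → strictly diagonally dominant (convergence guaranteed)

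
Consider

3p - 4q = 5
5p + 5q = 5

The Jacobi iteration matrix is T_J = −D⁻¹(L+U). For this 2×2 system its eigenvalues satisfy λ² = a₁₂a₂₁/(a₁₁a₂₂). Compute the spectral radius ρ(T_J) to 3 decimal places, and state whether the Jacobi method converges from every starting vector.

a₁₂a₂₁/(a₁₁a₂₂) = (-4)·(5) / ((3)·(5)) = -1.333333
ρ = √|-1.333333| = √1.333333 = 1.155
ρ > 1, so Jacobi diverges

1.155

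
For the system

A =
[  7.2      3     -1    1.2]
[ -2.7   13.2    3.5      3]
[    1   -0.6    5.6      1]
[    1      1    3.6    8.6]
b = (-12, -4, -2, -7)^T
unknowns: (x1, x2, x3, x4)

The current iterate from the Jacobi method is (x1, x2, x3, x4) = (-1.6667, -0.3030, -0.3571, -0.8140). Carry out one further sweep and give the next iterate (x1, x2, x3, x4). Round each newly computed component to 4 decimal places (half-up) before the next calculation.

One sweep:
  x1 = (-12 - (3)·-0.3030 - (-1)·-0.3571 - (1.2)·-0.8140) / (7.2) = -1.4543
  x2 = (-4 - (-2.7)·-1.6667 - (3.5)·-0.3571 - (3)·-0.8140) / (13.2) = -0.3643
  x3 = (-2 - (1)·-1.6667 - (-0.6)·-0.3030 - (1)·-0.8140) / (5.6) = 0.0534
  x4 = (-7 - (1)·-1.6667 - (1)·-0.3030 - (3.6)·-0.3571) / (8.6) = -0.4354

(-1.4543, -0.3643, 0.0534, -0.4354)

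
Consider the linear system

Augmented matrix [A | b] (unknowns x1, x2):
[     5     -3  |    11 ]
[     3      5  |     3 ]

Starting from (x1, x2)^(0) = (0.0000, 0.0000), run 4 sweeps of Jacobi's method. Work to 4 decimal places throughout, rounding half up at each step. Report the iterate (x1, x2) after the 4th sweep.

Iteration 1:
  x1 = (11 - (-3)·0.0000) / (5) = 2.2000
  x2 = (3 - (3)·0.0000) / (5) = 0.6000
Iteration 2:
  x1 = (11 - (-3)·0.6000) / (5) = 2.5600
  x2 = (3 - (3)·2.2000) / (5) = -0.7200
Iteration 3:
  x1 = (11 - (-3)·-0.7200) / (5) = 1.7680
  x2 = (3 - (3)·2.5600) / (5) = -0.9360
Iteration 4:
  x1 = (11 - (-3)·-0.9360) / (5) = 1.6384
  x2 = (3 - (3)·1.7680) / (5) = -0.4608

(1.6384, -0.4608)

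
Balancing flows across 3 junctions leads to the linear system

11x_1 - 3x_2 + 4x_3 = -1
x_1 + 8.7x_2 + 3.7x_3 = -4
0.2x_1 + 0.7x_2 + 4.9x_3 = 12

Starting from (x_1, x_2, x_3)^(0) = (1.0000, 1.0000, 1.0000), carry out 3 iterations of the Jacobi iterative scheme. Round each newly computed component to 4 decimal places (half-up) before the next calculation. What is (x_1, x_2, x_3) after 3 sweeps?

Iteration 1:
  x_1 = (-1 - (-3)·1.0000 - (4)·1.0000) / (11) = -0.1818
  x_2 = (-4 - (1)·1.0000 - (3.7)·1.0000) / (8.7) = -1.0000
  x_3 = (12 - (0.2)·1.0000 - (0.7)·1.0000) / (4.9) = 2.2653
Iteration 2:
  x_1 = (-1 - (-3)·-1.0000 - (4)·2.2653) / (11) = -1.1874
  x_2 = (-4 - (1)·-0.1818 - (3.7)·2.2653) / (8.7) = -1.4023
  x_3 = (12 - (0.2)·-0.1818 - (0.7)·-1.0000) / (4.9) = 2.5993
Iteration 3:
  x_1 = (-1 - (-3)·-1.4023 - (4)·2.5993) / (11) = -1.4186
  x_2 = (-4 - (1)·-1.1874 - (3.7)·2.5993) / (8.7) = -1.4287
  x_3 = (12 - (0.2)·-1.1874 - (0.7)·-1.4023) / (4.9) = 2.6978

(-1.4186, -1.4287, 2.6978)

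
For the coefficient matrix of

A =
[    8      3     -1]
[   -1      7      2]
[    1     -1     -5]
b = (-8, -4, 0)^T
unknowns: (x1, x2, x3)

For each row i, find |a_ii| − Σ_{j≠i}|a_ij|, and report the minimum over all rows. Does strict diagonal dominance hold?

3

row 1: |8| − (3+1) = 4
row 2: |7| − (1+2) = 4
row 3: |-5| − (1+1) = 3
minimum over rows = 3 → strictly diagonally dominant (convergence guaranteed)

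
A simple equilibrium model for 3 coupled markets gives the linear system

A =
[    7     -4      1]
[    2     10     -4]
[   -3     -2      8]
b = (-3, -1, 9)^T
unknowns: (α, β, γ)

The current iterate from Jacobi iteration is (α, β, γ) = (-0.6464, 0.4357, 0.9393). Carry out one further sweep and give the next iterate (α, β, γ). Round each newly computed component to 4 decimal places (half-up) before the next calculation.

(-0.3138, 0.4050, 0.9915)

One sweep:
  α = (-3 - (-4)·0.4357 - (1)·0.9393) / (7) = -0.3138
  β = (-1 - (2)·-0.6464 - (-4)·0.9393) / (10) = 0.4050
  γ = (9 - (-3)·-0.6464 - (-2)·0.4357) / (8) = 0.9915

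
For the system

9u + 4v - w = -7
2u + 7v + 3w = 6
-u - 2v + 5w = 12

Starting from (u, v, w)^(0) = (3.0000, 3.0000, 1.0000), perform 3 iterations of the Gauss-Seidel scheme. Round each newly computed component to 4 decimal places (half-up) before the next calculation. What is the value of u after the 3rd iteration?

-0.5730

Iteration 1:
  u = (-7 - (4)·3.0000 - (-1)·1.0000) / (9) = -2.0000
  v = (6 - (2)·-2.0000 - (3)·1.0000) / (7) = 1.0000
  w = (12 - (-1)·-2.0000 - (-2)·1.0000) / (5) = 2.4000
Iteration 2:
  u = (-7 - (4)·1.0000 - (-1)·2.4000) / (9) = -0.9556
  v = (6 - (2)·-0.9556 - (3)·2.4000) / (7) = 0.1016
  w = (12 - (-1)·-0.9556 - (-2)·0.1016) / (5) = 2.2495
Iteration 3:
  u = (-7 - (4)·0.1016 - (-1)·2.2495) / (9) = -0.5730
  v = (6 - (2)·-0.5730 - (3)·2.2495) / (7) = 0.0568
  w = (12 - (-1)·-0.5730 - (-2)·0.0568) / (5) = 2.3081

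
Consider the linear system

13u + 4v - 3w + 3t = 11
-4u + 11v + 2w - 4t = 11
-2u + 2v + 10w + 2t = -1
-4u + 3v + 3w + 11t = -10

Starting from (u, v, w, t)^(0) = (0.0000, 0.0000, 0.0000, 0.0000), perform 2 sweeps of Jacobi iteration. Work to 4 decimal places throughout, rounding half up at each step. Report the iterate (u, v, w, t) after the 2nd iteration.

Iteration 1:
  u = (11 - (4)·0.0000 - (-3)·0.0000 - (3)·0.0000) / (13) = 0.8462
  v = (11 - (-4)·0.0000 - (2)·0.0000 - (-4)·0.0000) / (11) = 1.0000
  w = (-1 - (-2)·0.0000 - (2)·0.0000 - (2)·0.0000) / (10) = -0.1000
  t = (-10 - (-4)·0.0000 - (3)·0.0000 - (3)·0.0000) / (11) = -0.9091
Iteration 2:
  u = (11 - (4)·1.0000 - (-3)·-0.1000 - (3)·-0.9091) / (13) = 0.7252
  v = (11 - (-4)·0.8462 - (2)·-0.1000 - (-4)·-0.9091) / (11) = 0.9953
  w = (-1 - (-2)·0.8462 - (2)·1.0000 - (2)·-0.9091) / (10) = 0.0511
  t = (-10 - (-4)·0.8462 - (3)·1.0000 - (3)·-0.1000) / (11) = -0.8468

(0.7252, 0.9953, 0.0511, -0.8468)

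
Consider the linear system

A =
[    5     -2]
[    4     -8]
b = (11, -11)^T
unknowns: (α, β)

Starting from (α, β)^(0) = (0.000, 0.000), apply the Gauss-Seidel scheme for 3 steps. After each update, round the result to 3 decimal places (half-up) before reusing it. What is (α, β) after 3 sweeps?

(3.388, 3.069)

Iteration 1:
  α = (11 - (-2)·0.000) / (5) = 2.200
  β = (-11 - (4)·2.200) / (-8) = 2.475
Iteration 2:
  α = (11 - (-2)·2.475) / (5) = 3.190
  β = (-11 - (4)·3.190) / (-8) = 2.970
Iteration 3:
  α = (11 - (-2)·2.970) / (5) = 3.388
  β = (-11 - (4)·3.388) / (-8) = 3.069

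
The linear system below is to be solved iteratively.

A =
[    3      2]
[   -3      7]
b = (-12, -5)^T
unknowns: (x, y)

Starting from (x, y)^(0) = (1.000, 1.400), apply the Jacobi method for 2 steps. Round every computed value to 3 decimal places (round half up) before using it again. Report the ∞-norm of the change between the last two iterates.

2.542

Iteration 1:
  x = (-12 - (2)·1.400) / (3) = -4.933
  y = (-5 - (-3)·1.000) / (7) = -0.286
Iteration 2:
  x = (-12 - (2)·-0.286) / (3) = -3.809
  y = (-5 - (-3)·-4.933) / (7) = -2.828
Change: (1.124, -2.542) → max |·| = 2.542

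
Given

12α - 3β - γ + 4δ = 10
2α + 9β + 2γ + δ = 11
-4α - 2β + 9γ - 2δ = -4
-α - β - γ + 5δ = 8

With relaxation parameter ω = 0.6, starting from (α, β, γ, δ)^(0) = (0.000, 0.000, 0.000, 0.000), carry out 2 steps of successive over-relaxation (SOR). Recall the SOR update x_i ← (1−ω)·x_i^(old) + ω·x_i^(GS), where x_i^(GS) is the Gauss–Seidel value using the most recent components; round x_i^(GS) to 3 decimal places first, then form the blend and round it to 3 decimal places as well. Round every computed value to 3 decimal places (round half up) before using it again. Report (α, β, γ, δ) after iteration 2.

Iteration 1:
  α: GS value = (10 - (-3)·0.000 - (-1)·0.000 - (4)·0.000) / (12) = 0.833;  α ← (1−ω)·0.000 + ω·0.833 = 0.500
  β: GS value = (11 - (2)·0.500 - (2)·0.000 - (1)·0.000) / (9) = 1.111;  β ← (1−ω)·0.000 + ω·1.111 = 0.667
  γ: GS value = (-4 - (-4)·0.500 - (-2)·0.667 - (-2)·0.000) / (9) = -0.074;  γ ← (1−ω)·0.000 + ω·-0.074 = -0.044
  δ: GS value = (8 - (-1)·0.500 - (-1)·0.667 - (-1)·-0.044) / (5) = 1.825;  δ ← (1−ω)·0.000 + ω·1.825 = 1.095
Iteration 2:
  α: GS value = (10 - (-3)·0.667 - (-1)·-0.044 - (4)·1.095) / (12) = 0.631;  α ← (1−ω)·0.500 + ω·0.631 = 0.579
  β: GS value = (11 - (2)·0.579 - (2)·-0.044 - (1)·1.095) / (9) = 0.982;  β ← (1−ω)·0.667 + ω·0.982 = 0.856
  γ: GS value = (-4 - (-4)·0.579 - (-2)·0.856 - (-2)·1.095) / (9) = 0.246;  γ ← (1−ω)·-0.044 + ω·0.246 = 0.130
  δ: GS value = (8 - (-1)·0.579 - (-1)·0.856 - (-1)·0.130) / (5) = 1.913;  δ ← (1−ω)·1.095 + ω·1.913 = 1.586

(0.579, 0.856, 0.130, 1.586)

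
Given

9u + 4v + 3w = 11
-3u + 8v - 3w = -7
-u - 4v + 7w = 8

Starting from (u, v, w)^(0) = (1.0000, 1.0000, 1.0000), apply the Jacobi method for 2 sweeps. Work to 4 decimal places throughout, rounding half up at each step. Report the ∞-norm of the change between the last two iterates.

0.7222

Iteration 1:
  u = (11 - (4)·1.0000 - (3)·1.0000) / (9) = 0.4444
  v = (-7 - (-3)·1.0000 - (-3)·1.0000) / (8) = -0.1250
  w = (8 - (-1)·1.0000 - (-4)·1.0000) / (7) = 1.8571
Iteration 2:
  u = (11 - (4)·-0.1250 - (3)·1.8571) / (9) = 0.6587
  v = (-7 - (-3)·0.4444 - (-3)·1.8571) / (8) = -0.0119
  w = (8 - (-1)·0.4444 - (-4)·-0.1250) / (7) = 1.1349
Change: (0.2143, 0.1131, -0.7222) → max |·| = 0.7222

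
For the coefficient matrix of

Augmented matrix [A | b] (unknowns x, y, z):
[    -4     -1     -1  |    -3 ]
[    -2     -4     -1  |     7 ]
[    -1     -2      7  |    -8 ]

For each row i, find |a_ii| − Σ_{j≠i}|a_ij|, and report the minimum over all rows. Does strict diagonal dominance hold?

1

row 1: |-4| − (1+1) = 2
row 2: |-4| − (2+1) = 1
row 3: |7| − (1+2) = 4
minimum over rows = 1 → strictly diagonally dominant (convergence guaranteed)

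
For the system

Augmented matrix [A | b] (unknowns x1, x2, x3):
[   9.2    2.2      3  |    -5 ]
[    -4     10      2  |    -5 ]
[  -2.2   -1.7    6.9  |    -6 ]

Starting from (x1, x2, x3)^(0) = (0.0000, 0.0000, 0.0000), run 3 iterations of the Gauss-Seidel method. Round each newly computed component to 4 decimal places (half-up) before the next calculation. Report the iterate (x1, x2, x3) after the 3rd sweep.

(-0.1841, -0.3893, -1.0242)

Iteration 1:
  x1 = (-5 - (2.2)·0.0000 - (3)·0.0000) / (9.2) = -0.5435
  x2 = (-5 - (-4)·-0.5435 - (2)·0.0000) / (10) = -0.7174
  x3 = (-6 - (-2.2)·-0.5435 - (-1.7)·-0.7174) / (6.9) = -1.2196
Iteration 2:
  x1 = (-5 - (2.2)·-0.7174 - (3)·-1.2196) / (9.2) = 0.0258
  x2 = (-5 - (-4)·0.0258 - (2)·-1.2196) / (10) = -0.2458
  x3 = (-6 - (-2.2)·0.0258 - (-1.7)·-0.2458) / (6.9) = -0.9219
Iteration 3:
  x1 = (-5 - (2.2)·-0.2458 - (3)·-0.9219) / (9.2) = -0.1841
  x2 = (-5 - (-4)·-0.1841 - (2)·-0.9219) / (10) = -0.3893
  x3 = (-6 - (-2.2)·-0.1841 - (-1.7)·-0.3893) / (6.9) = -1.0242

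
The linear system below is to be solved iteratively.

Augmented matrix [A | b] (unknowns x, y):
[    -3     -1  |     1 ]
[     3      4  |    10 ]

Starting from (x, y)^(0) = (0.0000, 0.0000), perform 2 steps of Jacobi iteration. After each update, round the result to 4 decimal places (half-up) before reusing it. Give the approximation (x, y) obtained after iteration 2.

(-1.1667, 2.7500)

Iteration 1:
  x = (1 - (-1)·0.0000) / (-3) = -0.3333
  y = (10 - (3)·0.0000) / (4) = 2.5000
Iteration 2:
  x = (1 - (-1)·2.5000) / (-3) = -1.1667
  y = (10 - (3)·-0.3333) / (4) = 2.7500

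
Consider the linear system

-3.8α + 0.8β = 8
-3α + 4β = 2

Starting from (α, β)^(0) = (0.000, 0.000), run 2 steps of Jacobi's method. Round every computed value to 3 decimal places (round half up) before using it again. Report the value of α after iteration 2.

-2.000

Iteration 1:
  α = (8 - (0.8)·0.000) / (-3.8) = -2.105
  β = (2 - (-3)·0.000) / (4) = 0.500
Iteration 2:
  α = (8 - (0.8)·0.500) / (-3.8) = -2.000
  β = (2 - (-3)·-2.105) / (4) = -1.079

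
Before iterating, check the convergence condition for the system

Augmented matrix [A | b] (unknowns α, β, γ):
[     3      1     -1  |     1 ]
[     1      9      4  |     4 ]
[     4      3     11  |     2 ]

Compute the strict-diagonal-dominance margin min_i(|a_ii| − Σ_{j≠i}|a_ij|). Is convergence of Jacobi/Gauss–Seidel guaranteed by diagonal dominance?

row 1: |3| − (1+1) = 1
row 2: |9| − (1+4) = 4
row 3: |11| − (4+3) = 4
minimum over rows = 1 → strictly diagonally dominant (convergence guaranteed)

1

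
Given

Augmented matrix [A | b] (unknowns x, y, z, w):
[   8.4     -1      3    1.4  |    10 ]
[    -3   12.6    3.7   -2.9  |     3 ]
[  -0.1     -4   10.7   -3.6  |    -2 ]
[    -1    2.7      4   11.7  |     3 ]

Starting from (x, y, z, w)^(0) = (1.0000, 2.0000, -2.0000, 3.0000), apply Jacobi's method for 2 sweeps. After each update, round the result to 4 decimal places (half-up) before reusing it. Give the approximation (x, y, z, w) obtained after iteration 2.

(0.7412, 0.2953, 0.6739, -0.5479)

Iteration 1:
  x = (10 - (-1)·2.0000 - (3)·-2.0000 - (1.4)·3.0000) / (8.4) = 1.6429
  y = (3 - (-3)·1.0000 - (3.7)·-2.0000 - (-2.9)·3.0000) / (12.6) = 1.7540
  z = (-2 - (-0.1)·1.0000 - (-4)·2.0000 - (-3.6)·3.0000) / (10.7) = 1.5794
  w = (3 - (-1)·1.0000 - (2.7)·2.0000 - (4)·-2.0000) / (11.7) = 0.5641
Iteration 2:
  x = (10 - (-1)·1.7540 - (3)·1.5794 - (1.4)·0.5641) / (8.4) = 0.7412
  y = (3 - (-3)·1.6429 - (3.7)·1.5794 - (-2.9)·0.5641) / (12.6) = 0.2953
  z = (-2 - (-0.1)·1.6429 - (-4)·1.7540 - (-3.6)·0.5641) / (10.7) = 0.6739
  w = (3 - (-1)·1.6429 - (2.7)·1.7540 - (4)·1.5794) / (11.7) = -0.5479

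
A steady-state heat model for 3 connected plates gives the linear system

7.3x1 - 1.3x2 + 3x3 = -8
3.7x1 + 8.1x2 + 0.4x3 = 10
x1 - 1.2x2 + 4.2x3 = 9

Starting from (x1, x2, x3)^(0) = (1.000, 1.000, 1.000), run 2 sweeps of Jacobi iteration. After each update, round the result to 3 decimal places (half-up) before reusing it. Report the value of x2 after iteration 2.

Iteration 1:
  x1 = (-8 - (-1.3)·1.000 - (3)·1.000) / (7.3) = -1.329
  x2 = (10 - (3.7)·1.000 - (0.4)·1.000) / (8.1) = 0.728
  x3 = (9 - (1)·1.000 - (-1.2)·1.000) / (4.2) = 2.190
Iteration 2:
  x1 = (-8 - (-1.3)·0.728 - (3)·2.190) / (7.3) = -1.866
  x2 = (10 - (3.7)·-1.329 - (0.4)·2.190) / (8.1) = 1.733
  x3 = (9 - (1)·-1.329 - (-1.2)·0.728) / (4.2) = 2.667

1.733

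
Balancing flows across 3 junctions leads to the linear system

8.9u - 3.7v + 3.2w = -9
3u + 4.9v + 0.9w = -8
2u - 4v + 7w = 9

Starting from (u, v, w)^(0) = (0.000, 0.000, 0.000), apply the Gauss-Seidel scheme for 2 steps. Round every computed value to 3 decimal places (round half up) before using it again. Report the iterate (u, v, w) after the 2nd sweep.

(-1.791, -0.719, 1.387)

Iteration 1:
  u = (-9 - (-3.7)·0.000 - (3.2)·0.000) / (8.9) = -1.011
  v = (-8 - (3)·-1.011 - (0.9)·0.000) / (4.9) = -1.014
  w = (9 - (2)·-1.011 - (-4)·-1.014) / (7) = 0.995
Iteration 2:
  u = (-9 - (-3.7)·-1.014 - (3.2)·0.995) / (8.9) = -1.791
  v = (-8 - (3)·-1.791 - (0.9)·0.995) / (4.9) = -0.719
  w = (9 - (2)·-1.791 - (-4)·-0.719) / (7) = 1.387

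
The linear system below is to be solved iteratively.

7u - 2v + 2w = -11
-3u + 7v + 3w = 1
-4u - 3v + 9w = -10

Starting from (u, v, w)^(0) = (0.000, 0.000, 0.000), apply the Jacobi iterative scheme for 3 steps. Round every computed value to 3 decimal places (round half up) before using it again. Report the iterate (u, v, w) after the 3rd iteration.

(-1.083, 0.378, -1.668)

Iteration 1:
  u = (-11 - (-2)·0.000 - (2)·0.000) / (7) = -1.571
  v = (1 - (-3)·0.000 - (3)·0.000) / (7) = 0.143
  w = (-10 - (-4)·0.000 - (-3)·0.000) / (9) = -1.111
Iteration 2:
  u = (-11 - (-2)·0.143 - (2)·-1.111) / (7) = -1.213
  v = (1 - (-3)·-1.571 - (3)·-1.111) / (7) = -0.054
  w = (-10 - (-4)·-1.571 - (-3)·0.143) / (9) = -1.762
Iteration 3:
  u = (-11 - (-2)·-0.054 - (2)·-1.762) / (7) = -1.083
  v = (1 - (-3)·-1.213 - (3)·-1.762) / (7) = 0.378
  w = (-10 - (-4)·-1.213 - (-3)·-0.054) / (9) = -1.668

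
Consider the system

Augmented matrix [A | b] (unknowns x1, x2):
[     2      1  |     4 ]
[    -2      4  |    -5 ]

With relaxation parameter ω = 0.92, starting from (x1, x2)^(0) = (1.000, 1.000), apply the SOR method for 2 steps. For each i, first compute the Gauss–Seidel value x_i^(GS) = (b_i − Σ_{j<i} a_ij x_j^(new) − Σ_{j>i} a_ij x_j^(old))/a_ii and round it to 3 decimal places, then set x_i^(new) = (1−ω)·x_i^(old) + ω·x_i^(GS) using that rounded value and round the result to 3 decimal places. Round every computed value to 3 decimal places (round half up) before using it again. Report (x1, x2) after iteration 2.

(2.140, -0.197)

Iteration 1:
  x1: GS value = (4 - (1)·1.000) / (2) = 1.500;  x1 ← (1−ω)·1.000 + ω·1.500 = 1.460
  x2: GS value = (-5 - (-2)·1.460) / (4) = -0.520;  x2 ← (1−ω)·1.000 + ω·-0.520 = -0.398
Iteration 2:
  x1: GS value = (4 - (1)·-0.398) / (2) = 2.199;  x1 ← (1−ω)·1.460 + ω·2.199 = 2.140
  x2: GS value = (-5 - (-2)·2.140) / (4) = -0.180;  x2 ← (1−ω)·-0.398 + ω·-0.180 = -0.197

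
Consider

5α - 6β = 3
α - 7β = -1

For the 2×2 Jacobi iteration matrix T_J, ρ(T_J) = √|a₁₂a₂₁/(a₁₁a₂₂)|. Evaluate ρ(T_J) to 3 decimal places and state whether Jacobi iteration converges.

a₁₂a₂₁/(a₁₁a₂₂) = (-6)·(1) / ((5)·(-7)) = 0.171429
ρ = √|0.171429| = √0.171429 = 0.414
ρ < 1, so Jacobi converges

0.414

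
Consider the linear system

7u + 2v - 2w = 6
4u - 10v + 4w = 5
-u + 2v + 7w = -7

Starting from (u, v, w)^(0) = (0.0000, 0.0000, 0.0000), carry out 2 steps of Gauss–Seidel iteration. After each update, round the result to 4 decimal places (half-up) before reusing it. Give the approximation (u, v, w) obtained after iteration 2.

Iteration 1:
  u = (6 - (2)·0.0000 - (-2)·0.0000) / (7) = 0.8571
  v = (5 - (4)·0.8571 - (4)·0.0000) / (-10) = -0.1572
  w = (-7 - (-1)·0.8571 - (2)·-0.1572) / (7) = -0.8326
Iteration 2:
  u = (6 - (2)·-0.1572 - (-2)·-0.8326) / (7) = 0.6642
  v = (5 - (4)·0.6642 - (4)·-0.8326) / (-10) = -0.5674
  w = (-7 - (-1)·0.6642 - (2)·-0.5674) / (7) = -0.7430

(0.6642, -0.5674, -0.7430)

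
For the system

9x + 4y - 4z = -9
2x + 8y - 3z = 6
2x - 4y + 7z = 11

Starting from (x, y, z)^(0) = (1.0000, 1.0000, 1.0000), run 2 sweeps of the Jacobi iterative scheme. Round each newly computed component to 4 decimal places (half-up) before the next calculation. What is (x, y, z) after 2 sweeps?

Iteration 1:
  x = (-9 - (4)·1.0000 - (-4)·1.0000) / (9) = -1.0000
  y = (6 - (2)·1.0000 - (-3)·1.0000) / (8) = 0.8750
  z = (11 - (2)·1.0000 - (-4)·1.0000) / (7) = 1.8571
Iteration 2:
  x = (-9 - (4)·0.8750 - (-4)·1.8571) / (9) = -0.5635
  y = (6 - (2)·-1.0000 - (-3)·1.8571) / (8) = 1.6964
  z = (11 - (2)·-1.0000 - (-4)·0.8750) / (7) = 2.3571

(-0.5635, 1.6964, 2.3571)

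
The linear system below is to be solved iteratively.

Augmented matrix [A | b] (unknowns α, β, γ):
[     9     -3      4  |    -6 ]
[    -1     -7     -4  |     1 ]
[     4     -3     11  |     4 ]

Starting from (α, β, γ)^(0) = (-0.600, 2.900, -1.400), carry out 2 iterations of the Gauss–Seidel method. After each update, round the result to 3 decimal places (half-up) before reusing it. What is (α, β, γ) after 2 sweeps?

(-0.568, -0.160, 0.527)

Iteration 1:
  α = (-6 - (-3)·2.900 - (4)·-1.400) / (9) = 0.922
  β = (1 - (-1)·0.922 - (-4)·-1.400) / (-7) = 0.525
  γ = (4 - (4)·0.922 - (-3)·0.525) / (11) = 0.172
Iteration 2:
  α = (-6 - (-3)·0.525 - (4)·0.172) / (9) = -0.568
  β = (1 - (-1)·-0.568 - (-4)·0.172) / (-7) = -0.160
  γ = (4 - (4)·-0.568 - (-3)·-0.160) / (11) = 0.527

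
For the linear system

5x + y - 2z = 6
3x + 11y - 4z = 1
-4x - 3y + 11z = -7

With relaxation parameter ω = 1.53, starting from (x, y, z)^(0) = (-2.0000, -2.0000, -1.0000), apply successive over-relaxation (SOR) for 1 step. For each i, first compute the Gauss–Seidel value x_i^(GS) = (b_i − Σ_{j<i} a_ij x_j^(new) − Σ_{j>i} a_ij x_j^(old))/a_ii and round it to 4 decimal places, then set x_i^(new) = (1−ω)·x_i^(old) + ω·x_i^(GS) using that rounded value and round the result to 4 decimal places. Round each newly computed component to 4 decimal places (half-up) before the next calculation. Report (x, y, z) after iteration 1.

Iteration 1:
  x: GS value = (6 - (1)·-2.0000 - (-2)·-1.0000) / (5) = 1.2000;  x ← (1−ω)·-2.0000 + ω·1.2000 = 2.8960
  y: GS value = (1 - (3)·2.8960 - (-4)·-1.0000) / (11) = -1.0625;  y ← (1−ω)·-2.0000 + ω·-1.0625 = -0.5656
  z: GS value = (-7 - (-4)·2.8960 - (-3)·-0.5656) / (11) = 0.2625;  z ← (1−ω)·-1.0000 + ω·0.2625 = 0.9316

(2.8960, -0.5656, 0.9316)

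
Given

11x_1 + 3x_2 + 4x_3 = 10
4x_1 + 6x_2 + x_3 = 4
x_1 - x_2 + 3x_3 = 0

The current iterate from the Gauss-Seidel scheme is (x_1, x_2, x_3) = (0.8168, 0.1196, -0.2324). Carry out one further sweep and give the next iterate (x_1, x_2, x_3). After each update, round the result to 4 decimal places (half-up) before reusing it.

(0.9610, 0.0647, -0.2988)

One sweep:
  x_1 = (10 - (3)·0.1196 - (4)·-0.2324) / (11) = 0.9610
  x_2 = (4 - (4)·0.9610 - (1)·-0.2324) / (6) = 0.0647
  x_3 = (0 - (1)·0.9610 - (-1)·0.0647) / (3) = -0.2988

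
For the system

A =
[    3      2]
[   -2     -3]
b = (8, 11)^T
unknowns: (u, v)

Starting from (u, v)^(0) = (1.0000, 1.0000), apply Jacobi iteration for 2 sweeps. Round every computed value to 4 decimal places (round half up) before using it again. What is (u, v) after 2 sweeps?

(5.5555, -5.0000)

Iteration 1:
  u = (8 - (2)·1.0000) / (3) = 2.0000
  v = (11 - (-2)·1.0000) / (-3) = -4.3333
Iteration 2:
  u = (8 - (2)·-4.3333) / (3) = 5.5555
  v = (11 - (-2)·2.0000) / (-3) = -5.0000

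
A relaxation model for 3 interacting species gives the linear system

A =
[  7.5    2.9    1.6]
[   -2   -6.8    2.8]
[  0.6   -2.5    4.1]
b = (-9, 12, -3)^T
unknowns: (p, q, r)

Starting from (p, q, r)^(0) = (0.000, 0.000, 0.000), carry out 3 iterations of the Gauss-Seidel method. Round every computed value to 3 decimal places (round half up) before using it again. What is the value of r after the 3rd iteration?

-2.356

Iteration 1:
  p = (-9 - (2.9)·0.000 - (1.6)·0.000) / (7.5) = -1.200
  q = (12 - (-2)·-1.200 - (2.8)·0.000) / (-6.8) = -1.412
  r = (-3 - (0.6)·-1.200 - (-2.5)·-1.412) / (4.1) = -1.417
Iteration 2:
  p = (-9 - (2.9)·-1.412 - (1.6)·-1.417) / (7.5) = -0.352
  q = (12 - (-2)·-0.352 - (2.8)·-1.417) / (-6.8) = -2.245
  r = (-3 - (0.6)·-0.352 - (-2.5)·-2.245) / (4.1) = -2.049
Iteration 3:
  p = (-9 - (2.9)·-2.245 - (1.6)·-2.049) / (7.5) = 0.105
  q = (12 - (-2)·0.105 - (2.8)·-2.049) / (-6.8) = -2.639
  r = (-3 - (0.6)·0.105 - (-2.5)·-2.639) / (4.1) = -2.356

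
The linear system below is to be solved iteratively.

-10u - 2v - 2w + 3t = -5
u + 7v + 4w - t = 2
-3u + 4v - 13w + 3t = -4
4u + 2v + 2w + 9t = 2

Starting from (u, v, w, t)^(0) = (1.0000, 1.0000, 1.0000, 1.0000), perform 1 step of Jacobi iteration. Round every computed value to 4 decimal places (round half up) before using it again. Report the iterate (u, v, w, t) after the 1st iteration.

Iteration 1:
  u = (-5 - (-2)·1.0000 - (-2)·1.0000 - (3)·1.0000) / (-10) = 0.4000
  v = (2 - (1)·1.0000 - (4)·1.0000 - (-1)·1.0000) / (7) = -0.2857
  w = (-4 - (-3)·1.0000 - (4)·1.0000 - (3)·1.0000) / (-13) = 0.6154
  t = (2 - (4)·1.0000 - (2)·1.0000 - (2)·1.0000) / (9) = -0.6667

(0.4000, -0.2857, 0.6154, -0.6667)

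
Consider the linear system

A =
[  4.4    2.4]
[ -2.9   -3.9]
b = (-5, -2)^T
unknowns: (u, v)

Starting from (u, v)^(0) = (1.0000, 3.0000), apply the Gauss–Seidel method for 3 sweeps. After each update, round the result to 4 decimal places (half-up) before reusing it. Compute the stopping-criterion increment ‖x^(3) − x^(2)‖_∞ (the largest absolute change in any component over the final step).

0.0941

Iteration 1:
  u = (-5 - (2.4)·3.0000) / (4.4) = -2.7727
  v = (-2 - (-2.9)·-2.7727) / (-3.9) = 2.5746
Iteration 2:
  u = (-5 - (2.4)·2.5746) / (4.4) = -2.5407
  v = (-2 - (-2.9)·-2.5407) / (-3.9) = 2.4021
Iteration 3:
  u = (-5 - (2.4)·2.4021) / (4.4) = -2.4466
  v = (-2 - (-2.9)·-2.4466) / (-3.9) = 2.3321
Change: (0.0941, -0.0700) → max |·| = 0.0941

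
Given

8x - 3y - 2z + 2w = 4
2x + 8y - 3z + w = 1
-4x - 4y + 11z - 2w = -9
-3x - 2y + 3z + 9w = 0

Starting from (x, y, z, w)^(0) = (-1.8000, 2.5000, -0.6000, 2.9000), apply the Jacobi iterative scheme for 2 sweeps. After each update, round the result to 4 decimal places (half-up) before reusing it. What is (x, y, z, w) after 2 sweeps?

Iteration 1:
  x = (4 - (-3)·2.5000 - (-2)·-0.6000 - (2)·2.9000) / (8) = 0.5625
  y = (1 - (2)·-1.8000 - (-3)·-0.6000 - (1)·2.9000) / (8) = -0.0125
  z = (-9 - (-4)·-1.8000 - (-4)·2.5000 - (-2)·2.9000) / (11) = -0.0364
  w = (0 - (-3)·-1.8000 - (-2)·2.5000 - (3)·-0.6000) / (9) = 0.1556
Iteration 2:
  x = (4 - (-3)·-0.0125 - (-2)·-0.0364 - (2)·0.1556) / (8) = 0.4473
  y = (1 - (2)·0.5625 - (-3)·-0.0364 - (1)·0.1556) / (8) = -0.0487
  z = (-9 - (-4)·0.5625 - (-4)·-0.0125 - (-2)·0.1556) / (11) = -0.5899
  w = (0 - (-3)·0.5625 - (-2)·-0.0125 - (3)·-0.0364) / (9) = 0.1969

(0.4473, -0.0487, -0.5899, 0.1969)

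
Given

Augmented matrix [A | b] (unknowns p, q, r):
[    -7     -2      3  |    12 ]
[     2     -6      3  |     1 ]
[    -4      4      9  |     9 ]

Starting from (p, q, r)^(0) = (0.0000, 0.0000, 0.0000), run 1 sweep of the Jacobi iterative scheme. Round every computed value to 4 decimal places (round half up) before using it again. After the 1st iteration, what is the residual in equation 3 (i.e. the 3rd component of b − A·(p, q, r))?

Iteration 1:
  p = (12 - (-2)·0.0000 - (3)·0.0000) / (-7) = -1.7143
  q = (1 - (2)·0.0000 - (3)·0.0000) / (-6) = -0.1667
  r = (9 - (-4)·0.0000 - (4)·0.0000) / (9) = 1.0000
Residual b − A·x = (-3.3335, 0.4284, -6.1904)

-6.1904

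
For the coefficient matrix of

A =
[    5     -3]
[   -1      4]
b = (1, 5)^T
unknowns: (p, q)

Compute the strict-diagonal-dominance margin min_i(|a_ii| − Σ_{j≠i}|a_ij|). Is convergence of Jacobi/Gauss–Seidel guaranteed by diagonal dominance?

row 1: |5| − (3) = 2
row 2: |4| − (1) = 3
minimum over rows = 2 → strictly diagonally dominant (convergence guaranteed)

2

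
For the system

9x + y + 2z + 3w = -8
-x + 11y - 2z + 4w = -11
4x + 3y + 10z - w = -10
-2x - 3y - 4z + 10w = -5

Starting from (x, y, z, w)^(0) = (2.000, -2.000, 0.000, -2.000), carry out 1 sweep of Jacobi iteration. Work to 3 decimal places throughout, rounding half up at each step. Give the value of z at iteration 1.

-1.400

Iteration 1:
  x = (-8 - (1)·-2.000 - (2)·0.000 - (3)·-2.000) / (9) = 0.000
  y = (-11 - (-1)·2.000 - (-2)·0.000 - (4)·-2.000) / (11) = -0.091
  z = (-10 - (4)·2.000 - (3)·-2.000 - (-1)·-2.000) / (10) = -1.400
  w = (-5 - (-2)·2.000 - (-3)·-2.000 - (-4)·0.000) / (10) = -0.700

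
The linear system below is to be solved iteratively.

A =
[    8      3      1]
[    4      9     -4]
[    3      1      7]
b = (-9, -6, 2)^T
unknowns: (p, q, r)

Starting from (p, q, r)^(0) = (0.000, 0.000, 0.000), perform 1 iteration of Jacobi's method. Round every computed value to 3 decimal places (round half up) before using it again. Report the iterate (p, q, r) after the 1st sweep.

Iteration 1:
  p = (-9 - (3)·0.000 - (1)·0.000) / (8) = -1.125
  q = (-6 - (4)·0.000 - (-4)·0.000) / (9) = -0.667
  r = (2 - (3)·0.000 - (1)·0.000) / (7) = 0.286

(-1.125, -0.667, 0.286)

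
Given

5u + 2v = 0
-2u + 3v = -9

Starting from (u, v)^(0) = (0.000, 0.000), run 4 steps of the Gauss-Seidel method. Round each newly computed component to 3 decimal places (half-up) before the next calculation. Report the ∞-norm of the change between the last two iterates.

0.085

Iteration 1:
  u = (0 - (2)·0.000) / (5) = 0.000
  v = (-9 - (-2)·0.000) / (3) = -3.000
Iteration 2:
  u = (0 - (2)·-3.000) / (5) = 1.200
  v = (-9 - (-2)·1.200) / (3) = -2.200
Iteration 3:
  u = (0 - (2)·-2.200) / (5) = 0.880
  v = (-9 - (-2)·0.880) / (3) = -2.413
Iteration 4:
  u = (0 - (2)·-2.413) / (5) = 0.965
  v = (-9 - (-2)·0.965) / (3) = -2.357
Change: (0.085, 0.056) → max |·| = 0.085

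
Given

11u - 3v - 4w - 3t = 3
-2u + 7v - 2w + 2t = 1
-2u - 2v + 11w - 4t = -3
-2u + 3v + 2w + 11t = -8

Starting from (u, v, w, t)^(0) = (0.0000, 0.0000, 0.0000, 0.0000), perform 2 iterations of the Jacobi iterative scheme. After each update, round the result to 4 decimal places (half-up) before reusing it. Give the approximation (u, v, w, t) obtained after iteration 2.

Iteration 1:
  u = (3 - (-3)·0.0000 - (-4)·0.0000 - (-3)·0.0000) / (11) = 0.2727
  v = (1 - (-2)·0.0000 - (-2)·0.0000 - (2)·0.0000) / (7) = 0.1429
  w = (-3 - (-2)·0.0000 - (-2)·0.0000 - (-4)·0.0000) / (11) = -0.2727
  t = (-8 - (-2)·0.0000 - (3)·0.0000 - (2)·0.0000) / (11) = -0.7273
Iteration 2:
  u = (3 - (-3)·0.1429 - (-4)·-0.2727 - (-3)·-0.7273) / (11) = 0.0142
  v = (1 - (-2)·0.2727 - (-2)·-0.2727 - (2)·-0.7273) / (7) = 0.3507
  w = (-3 - (-2)·0.2727 - (-2)·0.1429 - (-4)·-0.7273) / (11) = -0.4616
  t = (-8 - (-2)·0.2727 - (3)·0.1429 - (2)·-0.2727) / (11) = -0.6671

(0.0142, 0.3507, -0.4616, -0.6671)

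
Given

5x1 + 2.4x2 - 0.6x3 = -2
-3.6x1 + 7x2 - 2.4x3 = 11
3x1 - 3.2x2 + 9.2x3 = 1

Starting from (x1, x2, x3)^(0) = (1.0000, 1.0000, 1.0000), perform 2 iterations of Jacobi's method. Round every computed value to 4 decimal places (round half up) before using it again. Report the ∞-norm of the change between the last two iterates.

Iteration 1:
  x1 = (-2 - (2.4)·1.0000 - (-0.6)·1.0000) / (5) = -0.7600
  x2 = (11 - (-3.6)·1.0000 - (-2.4)·1.0000) / (7) = 2.4286
  x3 = (1 - (3)·1.0000 - (-3.2)·1.0000) / (9.2) = 0.1304
Iteration 2:
  x1 = (-2 - (2.4)·2.4286 - (-0.6)·0.1304) / (5) = -1.5501
  x2 = (11 - (-3.6)·-0.7600 - (-2.4)·0.1304) / (7) = 1.2253
  x3 = (1 - (3)·-0.7600 - (-3.2)·2.4286) / (9.2) = 1.2013
Change: (-0.7901, -1.2033, 1.0709) → max |·| = 1.2033

1.2033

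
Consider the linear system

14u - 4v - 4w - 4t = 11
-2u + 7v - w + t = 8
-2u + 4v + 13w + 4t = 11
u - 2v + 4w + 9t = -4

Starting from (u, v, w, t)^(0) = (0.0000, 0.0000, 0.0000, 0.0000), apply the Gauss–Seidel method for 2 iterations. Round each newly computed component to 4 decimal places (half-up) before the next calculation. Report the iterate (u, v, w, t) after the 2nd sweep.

(1.1980, 1.6304, 0.6736, -0.5146)

Iteration 1:
  u = (11 - (-4)·0.0000 - (-4)·0.0000 - (-4)·0.0000) / (14) = 0.7857
  v = (8 - (-2)·0.7857 - (-1)·0.0000 - (1)·0.0000) / (7) = 1.3673
  w = (11 - (-2)·0.7857 - (4)·1.3673 - (4)·0.0000) / (13) = 0.5463
  t = (-4 - (1)·0.7857 - (-2)·1.3673 - (4)·0.5463) / (9) = -0.4707
Iteration 2:
  u = (11 - (-4)·1.3673 - (-4)·0.5463 - (-4)·-0.4707) / (14) = 1.1980
  v = (8 - (-2)·1.1980 - (-1)·0.5463 - (1)·-0.4707) / (7) = 1.6304
  w = (11 - (-2)·1.1980 - (4)·1.6304 - (4)·-0.4707) / (13) = 0.6736
  t = (-4 - (1)·1.1980 - (-2)·1.6304 - (4)·0.6736) / (9) = -0.5146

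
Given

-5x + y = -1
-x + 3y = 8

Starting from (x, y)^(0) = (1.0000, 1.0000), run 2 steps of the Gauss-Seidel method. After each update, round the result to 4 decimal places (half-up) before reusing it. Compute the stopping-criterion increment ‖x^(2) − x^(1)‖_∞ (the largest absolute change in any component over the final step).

Iteration 1:
  x = (-1 - (1)·1.0000) / (-5) = 0.4000
  y = (8 - (-1)·0.4000) / (3) = 2.8000
Iteration 2:
  x = (-1 - (1)·2.8000) / (-5) = 0.7600
  y = (8 - (-1)·0.7600) / (3) = 2.9200
Change: (0.3600, 0.1200) → max |·| = 0.3600

0.3600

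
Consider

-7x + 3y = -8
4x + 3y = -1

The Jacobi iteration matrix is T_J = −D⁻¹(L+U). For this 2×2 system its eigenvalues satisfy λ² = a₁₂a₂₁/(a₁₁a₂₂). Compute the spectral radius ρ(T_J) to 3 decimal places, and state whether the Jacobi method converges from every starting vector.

0.756

a₁₂a₂₁/(a₁₁a₂₂) = (3)·(4) / ((-7)·(3)) = -0.571429
ρ = √|-0.571429| = √0.571429 = 0.756
ρ < 1, so Jacobi converges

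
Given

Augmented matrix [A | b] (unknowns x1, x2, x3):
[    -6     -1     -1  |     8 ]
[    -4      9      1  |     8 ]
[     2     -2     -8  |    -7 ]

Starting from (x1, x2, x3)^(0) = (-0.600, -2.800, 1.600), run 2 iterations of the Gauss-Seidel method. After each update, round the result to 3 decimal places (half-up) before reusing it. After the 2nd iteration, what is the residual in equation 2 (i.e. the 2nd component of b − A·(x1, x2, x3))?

0.074

Iteration 1:
  x1 = (8 - (-1)·-2.800 - (-1)·1.600) / (-6) = -1.133
  x2 = (8 - (-4)·-1.133 - (1)·1.600) / (9) = 0.208
  x3 = (-7 - (2)·-1.133 - (-2)·0.208) / (-8) = 0.540
Iteration 2:
  x1 = (8 - (-1)·0.208 - (-1)·0.540) / (-6) = -1.458
  x2 = (8 - (-4)·-1.458 - (1)·0.540) / (9) = 0.181
  x3 = (-7 - (2)·-1.458 - (-2)·0.181) / (-8) = 0.465
Residual b − A·x = (-0.102, 0.074, -0.002)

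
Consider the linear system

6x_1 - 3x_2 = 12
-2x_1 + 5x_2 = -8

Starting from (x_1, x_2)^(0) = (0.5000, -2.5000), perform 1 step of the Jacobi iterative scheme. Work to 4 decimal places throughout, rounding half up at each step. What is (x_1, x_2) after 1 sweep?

(0.7500, -1.4000)

Iteration 1:
  x_1 = (12 - (-3)·-2.5000) / (6) = 0.7500
  x_2 = (-8 - (-2)·0.5000) / (5) = -1.4000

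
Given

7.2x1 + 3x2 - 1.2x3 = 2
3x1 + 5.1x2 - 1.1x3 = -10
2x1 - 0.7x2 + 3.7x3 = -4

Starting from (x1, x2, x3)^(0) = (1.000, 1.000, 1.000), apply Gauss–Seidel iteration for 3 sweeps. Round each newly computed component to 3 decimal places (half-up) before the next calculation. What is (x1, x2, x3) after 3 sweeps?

(1.077, -3.029, -2.236)

Iteration 1:
  x1 = (2 - (3)·1.000 - (-1.2)·1.000) / (7.2) = 0.028
  x2 = (-10 - (3)·0.028 - (-1.1)·1.000) / (5.1) = -1.762
  x3 = (-4 - (2)·0.028 - (-0.7)·-1.762) / (3.7) = -1.430
Iteration 2:
  x1 = (2 - (3)·-1.762 - (-1.2)·-1.430) / (7.2) = 0.774
  x2 = (-10 - (3)·0.774 - (-1.1)·-1.430) / (5.1) = -2.725
  x3 = (-4 - (2)·0.774 - (-0.7)·-2.725) / (3.7) = -2.015
Iteration 3:
  x1 = (2 - (3)·-2.725 - (-1.2)·-2.015) / (7.2) = 1.077
  x2 = (-10 - (3)·1.077 - (-1.1)·-2.015) / (5.1) = -3.029
  x3 = (-4 - (2)·1.077 - (-0.7)·-3.029) / (3.7) = -2.236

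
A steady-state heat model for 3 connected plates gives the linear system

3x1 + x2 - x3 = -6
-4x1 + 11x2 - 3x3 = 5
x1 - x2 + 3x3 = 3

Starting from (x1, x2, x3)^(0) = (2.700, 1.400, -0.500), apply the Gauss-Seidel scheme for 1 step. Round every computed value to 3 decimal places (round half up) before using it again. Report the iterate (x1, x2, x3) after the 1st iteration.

Iteration 1:
  x1 = (-6 - (1)·1.400 - (-1)·-0.500) / (3) = -2.633
  x2 = (5 - (-4)·-2.633 - (-3)·-0.500) / (11) = -0.639
  x3 = (3 - (1)·-2.633 - (-1)·-0.639) / (3) = 1.665

(-2.633, -0.639, 1.665)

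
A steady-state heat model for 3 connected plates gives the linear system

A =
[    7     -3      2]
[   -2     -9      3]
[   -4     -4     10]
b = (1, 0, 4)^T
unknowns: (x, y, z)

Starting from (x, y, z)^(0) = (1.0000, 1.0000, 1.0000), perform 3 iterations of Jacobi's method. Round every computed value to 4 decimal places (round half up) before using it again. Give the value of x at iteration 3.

Iteration 1:
  x = (1 - (-3)·1.0000 - (2)·1.0000) / (7) = 0.2857
  y = (0 - (-2)·1.0000 - (3)·1.0000) / (-9) = 0.1111
  z = (4 - (-4)·1.0000 - (-4)·1.0000) / (10) = 1.2000
Iteration 2:
  x = (1 - (-3)·0.1111 - (2)·1.2000) / (7) = -0.1524
  y = (0 - (-2)·0.2857 - (3)·1.2000) / (-9) = 0.3365
  z = (4 - (-4)·0.2857 - (-4)·0.1111) / (10) = 0.5587
Iteration 3:
  x = (1 - (-3)·0.3365 - (2)·0.5587) / (7) = 0.1274
  y = (0 - (-2)·-0.1524 - (3)·0.5587) / (-9) = 0.2201
  z = (4 - (-4)·-0.1524 - (-4)·0.3365) / (10) = 0.4736

0.1274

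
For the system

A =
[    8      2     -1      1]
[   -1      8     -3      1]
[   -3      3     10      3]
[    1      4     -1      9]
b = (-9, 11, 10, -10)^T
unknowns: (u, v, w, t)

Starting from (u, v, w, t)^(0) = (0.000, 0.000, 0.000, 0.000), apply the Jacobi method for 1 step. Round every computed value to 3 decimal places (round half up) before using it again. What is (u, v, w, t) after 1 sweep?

Iteration 1:
  u = (-9 - (2)·0.000 - (-1)·0.000 - (1)·0.000) / (8) = -1.125
  v = (11 - (-1)·0.000 - (-3)·0.000 - (1)·0.000) / (8) = 1.375
  w = (10 - (-3)·0.000 - (3)·0.000 - (3)·0.000) / (10) = 1.000
  t = (-10 - (1)·0.000 - (4)·0.000 - (-1)·0.000) / (9) = -1.111

(-1.125, 1.375, 1.000, -1.111)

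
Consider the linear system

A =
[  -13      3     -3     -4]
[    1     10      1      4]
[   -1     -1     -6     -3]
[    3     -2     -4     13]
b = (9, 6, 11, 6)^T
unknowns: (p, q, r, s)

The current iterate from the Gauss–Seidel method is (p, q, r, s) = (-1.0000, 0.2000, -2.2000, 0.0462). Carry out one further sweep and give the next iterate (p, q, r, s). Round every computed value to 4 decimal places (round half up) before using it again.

(-0.1527, 0.8168, -1.9671, 0.0172)

One sweep:
  p = (9 - (3)·0.2000 - (-3)·-2.2000 - (-4)·0.0462) / (-13) = -0.1527
  q = (6 - (1)·-0.1527 - (1)·-2.2000 - (4)·0.0462) / (10) = 0.8168
  r = (11 - (-1)·-0.1527 - (-1)·0.8168 - (-3)·0.0462) / (-6) = -1.9671
  s = (6 - (3)·-0.1527 - (-2)·0.8168 - (-4)·-1.9671) / (13) = 0.0172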